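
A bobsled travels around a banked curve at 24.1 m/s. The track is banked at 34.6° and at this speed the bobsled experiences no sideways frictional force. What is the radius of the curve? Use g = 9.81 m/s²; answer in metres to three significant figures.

85.8 m

Frictionless banking: tanθ = v²/(rg), so r = v²/(g tanθ).
r = (24.1)²/(9.81 × tan 34.6°) = 580.8/(9.81 × 0.6899) = 580.8/6.767 = 85.82 m.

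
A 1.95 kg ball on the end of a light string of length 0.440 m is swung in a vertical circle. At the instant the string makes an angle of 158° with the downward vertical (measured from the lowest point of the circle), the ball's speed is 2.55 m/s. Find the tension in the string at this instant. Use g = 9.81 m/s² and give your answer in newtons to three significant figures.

11.1 N

Take the radial direction toward the centre of the circle as positive. The component of the weight along the string toward the centre is −mg cos φ (φ measured from the bottom), so Newton's second law along the string gives T − mg cos φ = m v²/r.
cos 158° = -0.9272, so T = m(v²/r + g cos φ) = 1.95 × ((2.55)²/0.440 + 9.81 × -0.9272) = 1.95 × (14.78 + (-9.096)) = 1.95 × 5.683 = 11.08 N.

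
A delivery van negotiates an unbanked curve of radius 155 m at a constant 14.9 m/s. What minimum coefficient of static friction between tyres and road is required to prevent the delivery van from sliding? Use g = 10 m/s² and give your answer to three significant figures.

Friction provides the centripetal force: μ_s m g = m v²/r, so μ_s = v²/(g r) = (14.90)²/(10.0 × 155) = 222.0/1550 = 0.1432.

0.143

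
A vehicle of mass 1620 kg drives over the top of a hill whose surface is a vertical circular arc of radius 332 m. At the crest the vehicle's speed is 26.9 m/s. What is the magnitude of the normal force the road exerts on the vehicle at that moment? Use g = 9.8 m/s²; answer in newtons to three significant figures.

12300 N

At the crest the centripetal acceleration points downward (toward the centre of the arc), so mg − N = mv²/r.
N = m(g − v²/r) = 1620 × (9.8 − (26.9)²/332) = 1620 × (9.8 − 2.180) = 1620 × 7.620 = 12350 N.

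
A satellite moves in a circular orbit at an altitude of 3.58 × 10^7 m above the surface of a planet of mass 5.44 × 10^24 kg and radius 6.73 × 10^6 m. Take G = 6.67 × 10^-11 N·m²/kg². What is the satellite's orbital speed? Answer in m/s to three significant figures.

2920 m/s

Orbital radius r = R + h = 6.73 × 10^6 + 3.58 × 10^7 = 4.253 × 10^7 m.
Gravity supplies the centripetal force: G M m / r² = m v² / r, so v = √(GM/r).
v = √(6.67 × 10^-11 × 5.44 × 10^24 / 4.253 × 10^7) = √(8.532 × 10^6) = 2921 m/s.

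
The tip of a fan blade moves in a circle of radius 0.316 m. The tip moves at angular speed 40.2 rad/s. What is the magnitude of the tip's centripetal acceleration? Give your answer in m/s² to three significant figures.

v = ωr = 40.2 × 0.316 = 12.70 m/s.
a_c = v²/r = (12.70)²/0.316 = 161.4/0.316 = 510.7 m/s².

511 m/s²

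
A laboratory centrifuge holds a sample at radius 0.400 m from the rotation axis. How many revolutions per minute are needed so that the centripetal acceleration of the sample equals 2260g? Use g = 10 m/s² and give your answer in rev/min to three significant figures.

2270 rev/min

Require ω²r = 2260g, so ω = √(2260 × 10.0/0.400) = 237.7 rad/s.
In rev/min: ω × 60/(2π) = 237.7 × 60/(2π) = 2270 rev/min.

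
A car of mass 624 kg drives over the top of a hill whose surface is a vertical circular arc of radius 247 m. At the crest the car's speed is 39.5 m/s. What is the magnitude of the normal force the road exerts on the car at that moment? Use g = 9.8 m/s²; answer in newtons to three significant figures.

2170 N

At the crest the centripetal acceleration points downward (toward the centre of the arc), so mg − N = mv²/r.
N = m(g − v²/r) = 624 × (9.8 − (39.5)²/247) = 624 × (9.8 − 6.317) = 624 × 3.483 = 2174 N.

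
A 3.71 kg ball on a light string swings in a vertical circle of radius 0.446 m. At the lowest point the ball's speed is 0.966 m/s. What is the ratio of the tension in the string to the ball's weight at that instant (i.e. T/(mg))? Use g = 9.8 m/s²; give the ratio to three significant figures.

1.21

At the bottom, T − mg = mv²/r, so T = m(v²/r + g) and T/(mg) = v²/(rg) + 1 = (0.966)²/(0.446 × 9.8) + 1 = 0.2135 + 1 = 1.213.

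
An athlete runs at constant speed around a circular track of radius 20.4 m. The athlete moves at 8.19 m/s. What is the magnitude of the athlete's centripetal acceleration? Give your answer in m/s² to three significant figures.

a_c = v²/r = (8.190)²/20.4 = 67.08/20.4 = 3.288 m/s².

3.29 m/s²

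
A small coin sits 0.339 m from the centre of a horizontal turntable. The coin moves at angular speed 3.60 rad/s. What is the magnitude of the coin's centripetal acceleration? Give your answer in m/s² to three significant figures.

v = ωr = 3.60 × 0.339 = 1.220 m/s.
a_c = v²/r = (1.220)²/0.339 = 1.489/0.339 = 4.393 m/s².

4.39 m/s²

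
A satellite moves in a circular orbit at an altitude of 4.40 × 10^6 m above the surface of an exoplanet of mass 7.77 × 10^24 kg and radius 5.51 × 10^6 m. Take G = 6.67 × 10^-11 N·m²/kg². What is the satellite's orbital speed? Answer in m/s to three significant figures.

7230 m/s

Orbital radius r = R + h = 5.51 × 10^6 + 4.40 × 10^6 = 9.910 × 10^6 m.
Gravity supplies the centripetal force: G M m / r² = m v² / r, so v = √(GM/r).
v = √(6.67 × 10^-11 × 7.77 × 10^24 / 9.910 × 10^6) = √(5.230 × 10^7) = 7232 m/s.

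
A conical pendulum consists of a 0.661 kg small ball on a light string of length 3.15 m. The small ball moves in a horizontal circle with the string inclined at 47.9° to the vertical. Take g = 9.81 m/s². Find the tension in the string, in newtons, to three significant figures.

Vertically the bob has no acceleration, so T cosθ = mg.
T = mg/cosθ = 0.661 × 9.81 / cos 47.9° = 6.484/0.6704 = 9.672 N.

9.67 N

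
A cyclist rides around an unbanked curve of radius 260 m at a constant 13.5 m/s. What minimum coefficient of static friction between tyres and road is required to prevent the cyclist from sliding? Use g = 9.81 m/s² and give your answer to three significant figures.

0.0715

Friction provides the centripetal force: μ_s m g = m v²/r, so μ_s = v²/(g r) = (13.50)²/(9.81 × 260) = 182.2/2551 = 0.07145.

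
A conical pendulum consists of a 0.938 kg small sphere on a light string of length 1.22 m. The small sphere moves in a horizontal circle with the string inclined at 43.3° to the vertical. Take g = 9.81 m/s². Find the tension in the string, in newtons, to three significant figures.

Vertically the bob has no acceleration, so T cosθ = mg.
T = mg/cosθ = 0.938 × 9.81 / cos 43.3° = 9.202/0.7278 = 12.64 N.

12.6 N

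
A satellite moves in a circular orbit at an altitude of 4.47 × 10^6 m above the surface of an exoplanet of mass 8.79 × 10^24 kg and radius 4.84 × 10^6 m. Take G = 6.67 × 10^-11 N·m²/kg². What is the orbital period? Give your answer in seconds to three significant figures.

r = R + h = 4.84 × 10^6 + 4.47 × 10^6 = 9.310 × 10^6 m. Gravity provides the centripetal force: G M m / r² = m v² / r ⇒ v = √(GM/r) = 7936 m/s.
T = 2πr/v = 2π × 9.310 × 10^6 / 7936 = 7371 s.

7370 s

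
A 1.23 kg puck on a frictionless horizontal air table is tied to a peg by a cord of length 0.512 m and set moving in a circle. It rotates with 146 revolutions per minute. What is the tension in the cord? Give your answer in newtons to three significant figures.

ω = 146 rev/min × 2π/60 = 15.29 rad/s, so v = ωr = 15.29 × 0.512 = 7.828 m/s.
The tension is the only horizontal force, so it supplies the full centripetal force: T = m v²/r = 1.23 × (7.828)²/0.512 = 1.23 × 61.28/0.512 = 147.2 N.

147 N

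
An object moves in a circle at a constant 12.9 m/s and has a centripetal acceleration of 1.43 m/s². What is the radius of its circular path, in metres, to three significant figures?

a_c = v²/r ⇒ r = v²/a_c = (12.9)²/1.43 = 166.4/1.43 = 116.4 m.

116 m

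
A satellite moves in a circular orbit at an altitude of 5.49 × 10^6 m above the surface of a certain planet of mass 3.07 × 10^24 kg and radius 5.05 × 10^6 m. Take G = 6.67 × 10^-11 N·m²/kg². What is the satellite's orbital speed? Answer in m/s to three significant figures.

4410 m/s

Orbital radius r = R + h = 5.05 × 10^6 + 5.49 × 10^6 = 1.054 × 10^7 m.
Gravity supplies the centripetal force: G M m / r² = m v² / r, so v = √(GM/r).
v = √(6.67 × 10^-11 × 3.07 × 10^24 / 1.054 × 10^7) = √(1.943 × 10^7) = 4408 m/s.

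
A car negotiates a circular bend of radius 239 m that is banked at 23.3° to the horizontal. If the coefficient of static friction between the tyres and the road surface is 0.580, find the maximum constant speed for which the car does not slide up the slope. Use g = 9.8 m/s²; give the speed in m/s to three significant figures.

At the maximum speed, friction acts down the slope at its limiting value f = μN. Radially (horizontal, toward centre): N sinθ + μN cosθ = mv²/r. Vertically: N cosθ − μN sinθ = mg.
Dividing: v² = r g (sinθ + μcosθ)/(cosθ − μsinθ).
sinθ + μcosθ = 0.3955 + 0.580×0.9184 = 0.9282; cosθ − μsinθ = 0.9184 − 0.580×0.3955 = 0.6890.
v² = 239 × 9.8 × 0.9282/0.6890 = 3155 m²/s², so v = 56.17 m/s.

56.2 m/s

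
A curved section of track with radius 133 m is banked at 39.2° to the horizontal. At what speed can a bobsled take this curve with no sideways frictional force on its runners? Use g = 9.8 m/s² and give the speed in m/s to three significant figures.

On a frictionless banked curve, N sinθ = mv²/r and N cosθ = mg, so tanθ = v²/(rg).
v = √(r g tanθ) = √(133 × 9.8 × tan 39.2°) = √(133 × 9.8 × 0.8156) = √1063 = 32.60 m/s.

32.6 m/s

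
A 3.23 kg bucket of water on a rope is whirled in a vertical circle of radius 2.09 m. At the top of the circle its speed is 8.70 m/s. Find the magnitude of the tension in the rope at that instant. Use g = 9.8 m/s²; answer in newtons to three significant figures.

85.3 N

At the top, both T and the weight mg point inward (toward the centre), so T + mg = mv²/r.
T = m(v²/r − g) = 3.23 × ((8.70)²/2.09 − 9.8) = 3.23 × (36.22 − 9.8) = 3.23 × 26.42 = 85.32 N.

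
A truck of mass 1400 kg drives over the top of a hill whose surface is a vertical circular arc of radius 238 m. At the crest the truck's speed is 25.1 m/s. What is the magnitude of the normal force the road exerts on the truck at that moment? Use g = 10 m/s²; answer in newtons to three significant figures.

10300 N

At the crest the centripetal acceleration points downward (toward the centre of the arc), so mg − N = mv²/r.
N = m(g − v²/r) = 1400 × (10.0 − (25.1)²/238) = 1400 × (10.0 − 2.647) = 1400 × 7.353 = 10290 N.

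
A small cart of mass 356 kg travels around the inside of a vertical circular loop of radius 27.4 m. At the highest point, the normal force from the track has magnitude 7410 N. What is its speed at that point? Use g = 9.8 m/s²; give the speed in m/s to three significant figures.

At the top, N + mg = mv²/r, so v = √(r(N/m + g)) = √(27.4 × (7410/356 + 9.8)) = √(27.4 × 30.61) = √838.8 = 28.96 m/s.

29.0 m/s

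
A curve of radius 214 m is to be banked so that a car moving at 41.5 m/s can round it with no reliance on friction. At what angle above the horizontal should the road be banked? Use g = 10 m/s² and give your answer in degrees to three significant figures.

With no friction, the horizontal component of the normal force provides the centripetal force: N sinθ = mv²/r, while N cosθ = mg vertically.
Dividing: tanθ = v²/(r g) = (41.5)²/(214 × 10.0) = 1722/2140 = 0.8048.
θ = arctan(0.8048) = 38.83°.

38.8°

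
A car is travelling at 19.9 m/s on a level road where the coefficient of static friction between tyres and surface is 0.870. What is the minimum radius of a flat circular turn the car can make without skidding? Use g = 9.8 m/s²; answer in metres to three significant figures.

46.4 m

At the limit, μ_s m g = m v²/r, so r_min = v²/(μ_s g) = (19.9)²/(0.870 × 9.8) = 396.0/8.526 = 46.45 m.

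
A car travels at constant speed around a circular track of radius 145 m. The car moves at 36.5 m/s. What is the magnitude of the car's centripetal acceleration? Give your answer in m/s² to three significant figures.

9.19 m/s²

a_c = v²/r = (36.50)²/145 = 1332/145 = 9.188 m/s².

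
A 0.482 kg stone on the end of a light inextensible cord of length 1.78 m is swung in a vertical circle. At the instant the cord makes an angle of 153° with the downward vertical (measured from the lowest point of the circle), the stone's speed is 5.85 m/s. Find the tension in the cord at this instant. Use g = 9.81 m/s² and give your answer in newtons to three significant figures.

5.05 N

Take the radial direction toward the centre of the circle as positive. The component of the weight along the string toward the centre is −mg cos φ (φ measured from the bottom), so Newton's second law along the string gives T − mg cos φ = m v²/r.
cos 153° = -0.8910, so T = m(v²/r + g cos φ) = 0.482 × ((5.85)²/1.78 + 9.81 × -0.8910) = 0.482 × (19.23 + (-8.741)) = 0.482 × 10.49 = 5.054 N.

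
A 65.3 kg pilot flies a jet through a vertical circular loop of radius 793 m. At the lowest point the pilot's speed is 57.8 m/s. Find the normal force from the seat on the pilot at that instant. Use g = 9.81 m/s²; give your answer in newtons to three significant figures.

916 N

At the lowest point, N points up (toward the centre) and the weight mg points down (away from the centre), so the net inward force is N − mg = mv²/r.
N = m(v²/r + g) = 65.3 × ((57.8)²/793 + 9.81) = 65.3 × (4.213 + 9.81) = 65.3 × 14.02 = 915.7 N.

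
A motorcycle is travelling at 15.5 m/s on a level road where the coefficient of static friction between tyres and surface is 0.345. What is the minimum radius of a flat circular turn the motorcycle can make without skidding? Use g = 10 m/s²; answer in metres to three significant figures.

At the limit, μ_s m g = m v²/r, so r_min = v²/(μ_s g) = (15.5)²/(0.345 × 10.0) = 240.2/3.450 = 69.64 m.

69.6 m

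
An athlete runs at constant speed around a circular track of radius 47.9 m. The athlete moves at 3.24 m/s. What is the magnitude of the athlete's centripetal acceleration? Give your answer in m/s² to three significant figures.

a_c = v²/r = (3.240)²/47.9 = 10.50/47.9 = 0.2192 m/s².

0.219 m/s²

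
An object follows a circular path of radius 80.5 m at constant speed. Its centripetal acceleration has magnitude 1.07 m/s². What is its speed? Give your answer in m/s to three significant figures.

a_c = v²/r ⇒ v = √(a_c · r) = √(1.07 × 80.5) = √86.14 = 9.281 m/s.

9.28 m/s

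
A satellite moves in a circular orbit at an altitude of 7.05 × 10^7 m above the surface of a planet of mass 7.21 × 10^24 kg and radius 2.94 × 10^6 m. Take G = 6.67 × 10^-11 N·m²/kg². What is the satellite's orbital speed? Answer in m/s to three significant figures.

Orbital radius r = R + h = 2.94 × 10^6 + 7.05 × 10^7 = 7.344 × 10^7 m.
Gravity supplies the centripetal force: G M m / r² = m v² / r, so v = √(GM/r).
v = √(6.67 × 10^-11 × 7.21 × 10^24 / 7.344 × 10^7) = √(6.548 × 10^6) = 2559 m/s.

2560 m/s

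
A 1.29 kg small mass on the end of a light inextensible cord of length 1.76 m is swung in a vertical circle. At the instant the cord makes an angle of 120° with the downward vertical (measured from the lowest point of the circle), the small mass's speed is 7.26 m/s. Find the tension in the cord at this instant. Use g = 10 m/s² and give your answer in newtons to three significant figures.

32.2 N

Take the radial direction toward the centre of the circle as positive. The component of the weight along the string toward the centre is −mg cos φ (φ measured from the bottom), so Newton's second law along the string gives T − mg cos φ = m v²/r.
cos 120° = -0.5000, so T = m(v²/r + g cos φ) = 1.29 × ((7.26)²/1.76 + 10.0 × -0.5000) = 1.29 × (29.95 + (-5.000)) = 1.29 × 24.95 = 32.18 N.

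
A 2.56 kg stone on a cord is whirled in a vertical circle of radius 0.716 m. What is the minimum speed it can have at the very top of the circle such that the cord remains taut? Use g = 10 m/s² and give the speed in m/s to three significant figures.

At the highest point the centre is directly below, so both the weight and T act inward: T + mg = mv²/r.
At minimum speed T → 0, so mg = mv_min²/r ⇒ v_min = √(g r) = √(10.0 × 0.716) = 2.676 m/s.

2.68 m/s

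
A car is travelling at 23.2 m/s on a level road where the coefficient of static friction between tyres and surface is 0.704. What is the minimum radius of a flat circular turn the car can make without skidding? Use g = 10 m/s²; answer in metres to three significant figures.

At the limit, μ_s m g = m v²/r, so r_min = v²/(μ_s g) = (23.2)²/(0.704 × 10.0) = 538.2/7.040 = 76.45 m.

76.5 m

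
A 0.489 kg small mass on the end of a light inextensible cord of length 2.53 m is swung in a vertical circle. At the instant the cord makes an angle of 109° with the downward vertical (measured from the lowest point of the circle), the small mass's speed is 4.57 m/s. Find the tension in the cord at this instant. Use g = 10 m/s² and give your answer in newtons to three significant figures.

Take the radial direction toward the centre of the circle as positive. The component of the weight along the string toward the centre is −mg cos φ (φ measured from the bottom), so Newton's second law along the string gives T − mg cos φ = m v²/r.
cos 109° = -0.3256, so T = m(v²/r + g cos φ) = 0.489 × ((4.57)²/2.53 + 10.0 × -0.3256) = 0.489 × (8.255 + (-3.256)) = 0.489 × 4.999 = 2.445 N.

2.44 N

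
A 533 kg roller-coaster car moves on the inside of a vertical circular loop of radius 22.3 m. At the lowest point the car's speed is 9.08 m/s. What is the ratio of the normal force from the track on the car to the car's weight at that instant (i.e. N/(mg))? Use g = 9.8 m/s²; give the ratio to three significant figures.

1.38

At the bottom, N − mg = mv²/r, so N = m(v²/r + g) and N/(mg) = v²/(rg) + 1 = (9.08)²/(22.3 × 9.8) + 1 = 0.3773 + 1 = 1.377.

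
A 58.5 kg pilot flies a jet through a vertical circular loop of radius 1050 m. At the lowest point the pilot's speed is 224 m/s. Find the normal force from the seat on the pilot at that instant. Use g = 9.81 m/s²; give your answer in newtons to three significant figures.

At the lowest point, N points up (toward the centre) and the weight mg points down (away from the centre), so the net inward force is N − mg = mv²/r.
N = m(v²/r + g) = 58.5 × ((224)²/1050 + 9.81) = 58.5 × (47.79 + 9.81) = 58.5 × 57.60 = 3369 N.

3370 N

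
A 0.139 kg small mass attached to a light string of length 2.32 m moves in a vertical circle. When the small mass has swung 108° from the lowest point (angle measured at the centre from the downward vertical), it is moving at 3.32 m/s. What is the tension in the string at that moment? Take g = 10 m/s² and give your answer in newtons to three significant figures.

0.231 N

Take the radial direction toward the centre of the circle as positive. The component of the weight along the string toward the centre is −mg cos φ (φ measured from the bottom), so Newton's second law along the string gives T − mg cos φ = m v²/r.
cos 108° = -0.3090, so T = m(v²/r + g cos φ) = 0.139 × ((3.32)²/2.32 + 10.0 × -0.3090) = 0.139 × (4.751 + (-3.090)) = 0.139 × 1.661 = 0.2309 N.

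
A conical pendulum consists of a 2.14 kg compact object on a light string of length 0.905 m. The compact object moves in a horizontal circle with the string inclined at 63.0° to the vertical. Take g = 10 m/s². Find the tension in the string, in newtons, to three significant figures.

Vertically the bob has no acceleration, so T cosθ = mg.
T = mg/cosθ = 2.14 × 10.0 / cos 63.0° = 21.40/0.4540 = 47.14 N.

47.1 N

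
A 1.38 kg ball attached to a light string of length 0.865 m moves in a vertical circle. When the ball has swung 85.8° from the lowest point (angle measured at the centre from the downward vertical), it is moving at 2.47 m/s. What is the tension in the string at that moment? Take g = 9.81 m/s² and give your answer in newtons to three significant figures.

10.7 N

Take the radial direction toward the centre of the circle as positive. The component of the weight along the string toward the centre is −mg cos φ (φ measured from the bottom), so Newton's second law along the string gives T − mg cos φ = m v²/r.
cos 85.8° = 0.07324, so T = m(v²/r + g cos φ) = 1.38 × ((2.47)²/0.865 + 9.81 × 0.07324) = 1.38 × (7.053 + (0.7185)) = 1.38 × 7.772 = 10.72 N.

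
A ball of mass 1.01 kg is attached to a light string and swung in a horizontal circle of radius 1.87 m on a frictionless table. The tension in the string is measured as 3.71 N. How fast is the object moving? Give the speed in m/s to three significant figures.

T = m v²/r ⇒ v = √(T r / m) = √(3.71 × 1.87 / 1.01) = √6.869 = 2.621 m/s.

2.62 m/s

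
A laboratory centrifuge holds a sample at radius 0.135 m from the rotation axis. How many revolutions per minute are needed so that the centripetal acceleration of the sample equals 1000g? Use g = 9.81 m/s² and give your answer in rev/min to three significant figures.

Require ω²r = 1000g, so ω = √(1000 × 9.81/0.135) = 269.6 rad/s.
In rev/min: ω × 60/(2π) = 269.6 × 60/(2π) = 2574 rev/min.

2570 rev/min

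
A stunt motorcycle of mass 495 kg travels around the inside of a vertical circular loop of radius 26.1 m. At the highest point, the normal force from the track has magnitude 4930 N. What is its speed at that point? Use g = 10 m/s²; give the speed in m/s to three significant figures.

At the top, N + mg = mv²/r, so v = √(r(N/m + g)) = √(26.1 × (4930/495 + 10.0)) = √(26.1 × 19.96) = √520.9 = 22.82 m/s.

22.8 m/s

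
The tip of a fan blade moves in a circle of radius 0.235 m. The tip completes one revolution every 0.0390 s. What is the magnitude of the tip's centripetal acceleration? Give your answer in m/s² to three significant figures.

v = 2πr/T = 2π × 0.235/0.0390 = 37.86 m/s.
a_c = v²/r = (37.86)²/0.235 = 1433/0.235 = 6100 m/s².

6100 m/s²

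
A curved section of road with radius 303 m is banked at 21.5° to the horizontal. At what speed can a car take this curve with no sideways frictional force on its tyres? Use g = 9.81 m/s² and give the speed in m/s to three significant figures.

34.2 m/s

On a frictionless banked curve, N sinθ = mv²/r and N cosθ = mg, so tanθ = v²/(rg).
v = √(r g tanθ) = √(303 × 9.81 × tan 21.5°) = √(303 × 9.81 × 0.3939) = √1171 = 34.22 m/s.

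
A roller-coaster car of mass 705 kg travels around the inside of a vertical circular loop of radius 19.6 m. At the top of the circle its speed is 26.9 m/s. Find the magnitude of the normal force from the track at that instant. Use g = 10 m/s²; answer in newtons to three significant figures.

19000 N

At the top, both N and the weight mg point inward (toward the centre), so N + mg = mv²/r.
N = m(v²/r − g) = 705 × ((26.9)²/19.6 − 10.0) = 705 × (36.92 − 10.0) = 705 × 26.92 = 18980 N.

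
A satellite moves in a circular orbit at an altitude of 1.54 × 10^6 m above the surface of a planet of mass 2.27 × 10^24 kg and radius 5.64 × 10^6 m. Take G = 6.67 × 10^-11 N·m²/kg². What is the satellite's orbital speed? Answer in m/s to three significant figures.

4590 m/s

Orbital radius r = R + h = 5.64 × 10^6 + 1.54 × 10^6 = 7.180 × 10^6 m.
Gravity supplies the centripetal force: G M m / r² = m v² / r, so v = √(GM/r).
v = √(6.67 × 10^-11 × 2.27 × 10^24 / 7.180 × 10^6) = √(2.109 × 10^7) = 4592 m/s.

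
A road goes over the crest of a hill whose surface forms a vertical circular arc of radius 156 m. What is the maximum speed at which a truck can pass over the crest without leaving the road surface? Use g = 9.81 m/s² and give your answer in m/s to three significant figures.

39.1 m/s

At the crest the centre of the circle is below the truck, so the net downward (centripetal) force is mg − N = mv²/r.
The truck leaves the road when N → 0, giving v_max = √(g r) = √(9.81 × 156) = 39.12 m/s.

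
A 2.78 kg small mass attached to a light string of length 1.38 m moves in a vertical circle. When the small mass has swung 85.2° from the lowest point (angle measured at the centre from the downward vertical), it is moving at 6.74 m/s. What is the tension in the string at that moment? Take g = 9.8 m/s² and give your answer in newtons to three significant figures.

93.8 N

Take the radial direction toward the centre of the circle as positive. The component of the weight along the string toward the centre is −mg cos φ (φ measured from the bottom), so Newton's second law along the string gives T − mg cos φ = m v²/r.
cos 85.2° = 0.08368, so T = m(v²/r + g cos φ) = 2.78 × ((6.74)²/1.38 + 9.8 × 0.08368) = 2.78 × (32.92 + (0.8200)) = 2.78 × 33.74 = 93.79 N.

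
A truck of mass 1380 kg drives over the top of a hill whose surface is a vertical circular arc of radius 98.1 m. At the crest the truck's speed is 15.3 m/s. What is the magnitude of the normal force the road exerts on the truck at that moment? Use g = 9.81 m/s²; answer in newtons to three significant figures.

At the crest the centripetal acceleration points downward (toward the centre of the arc), so mg − N = mv²/r.
N = m(g − v²/r) = 1380 × (9.81 − (15.3)²/98.1) = 1380 × (9.81 − 2.386) = 1380 × 7.424 = 10240 N.

10200 N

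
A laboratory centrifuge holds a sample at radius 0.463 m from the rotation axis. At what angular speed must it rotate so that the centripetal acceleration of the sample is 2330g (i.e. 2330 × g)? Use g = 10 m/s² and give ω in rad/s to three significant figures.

224 rad/s

Centripetal acceleration a_c = ω²r. Setting ω²r = 2330g:
ω = √(2330g / r) = √(2330 × 10.0 / 0.463) = √50320 = 224.3 rad/s.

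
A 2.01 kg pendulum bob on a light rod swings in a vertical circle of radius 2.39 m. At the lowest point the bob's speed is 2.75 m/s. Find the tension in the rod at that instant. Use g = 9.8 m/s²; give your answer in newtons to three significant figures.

At the lowest point, T points up (toward the centre) and the weight mg points down (away from the centre), so the net inward force is T − mg = mv²/r.
T = m(v²/r + g) = 2.01 × ((2.75)²/2.39 + 9.8) = 2.01 × (3.164 + 9.8) = 2.01 × 12.96 = 26.06 N.

26.1 N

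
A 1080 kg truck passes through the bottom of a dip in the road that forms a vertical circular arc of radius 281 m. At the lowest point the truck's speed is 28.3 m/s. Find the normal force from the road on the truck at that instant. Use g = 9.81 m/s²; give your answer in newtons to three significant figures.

At the lowest point, N points up (toward the centre) and the weight mg points down (away from the centre), so the net inward force is N − mg = mv²/r.
N = m(v²/r + g) = 1080 × ((28.3)²/281 + 9.81) = 1080 × (2.850 + 9.81) = 1080 × 12.66 = 13670 N.

13700 N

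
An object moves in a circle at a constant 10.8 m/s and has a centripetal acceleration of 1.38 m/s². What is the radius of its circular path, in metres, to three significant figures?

a_c = v²/r ⇒ r = v²/a_c = (10.8)²/1.38 = 116.6/1.38 = 84.52 m.

84.5 m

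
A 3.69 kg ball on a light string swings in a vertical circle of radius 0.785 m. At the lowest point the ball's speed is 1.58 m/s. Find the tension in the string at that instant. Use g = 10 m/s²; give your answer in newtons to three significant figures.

48.6 N

At the lowest point, T points up (toward the centre) and the weight mg points down (away from the centre), so the net inward force is T − mg = mv²/r.
T = m(v²/r + g) = 3.69 × ((1.58)²/0.785 + 10.0) = 3.69 × (3.180 + 10.0) = 3.69 × 13.18 = 48.63 N.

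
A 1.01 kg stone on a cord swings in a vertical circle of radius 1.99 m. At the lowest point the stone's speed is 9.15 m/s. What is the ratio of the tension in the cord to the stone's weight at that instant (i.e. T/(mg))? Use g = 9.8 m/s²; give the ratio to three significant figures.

5.29

At the bottom, T − mg = mv²/r, so T = m(v²/r + g) and T/(mg) = v²/(rg) + 1 = (9.15)²/(1.99 × 9.8) + 1 = 4.293 + 1 = 5.293.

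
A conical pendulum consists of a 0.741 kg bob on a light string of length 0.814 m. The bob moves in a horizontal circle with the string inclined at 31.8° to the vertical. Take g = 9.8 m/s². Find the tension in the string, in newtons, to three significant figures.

Vertically the bob has no acceleration, so T cosθ = mg.
T = mg/cosθ = 0.741 × 9.8 / cos 31.8° = 7.262/0.8499 = 8.544 N.

8.54 N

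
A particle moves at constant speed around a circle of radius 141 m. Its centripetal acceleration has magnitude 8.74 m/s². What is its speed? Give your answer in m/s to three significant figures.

35.1 m/s

a_c = v²/r ⇒ v = √(a_c · r) = √(8.74 × 141) = √1232 = 35.10 m/s.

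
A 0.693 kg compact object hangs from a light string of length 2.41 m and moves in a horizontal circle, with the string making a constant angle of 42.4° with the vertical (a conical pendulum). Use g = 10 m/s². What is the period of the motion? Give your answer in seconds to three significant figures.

r = L sinθ = 1.625 m. From T sinθ = mω²r and T cosθ = mg: tanθ = ω²r/g, so ω² = g tanθ / r = g/(L cosθ).
ω = √(g/(L cosθ)) = √(10.0/(2.41 × 0.7385)) = √5.619 = 2.370 rad/s.
Period = 2π/ω = 2.651 s.

2.65 s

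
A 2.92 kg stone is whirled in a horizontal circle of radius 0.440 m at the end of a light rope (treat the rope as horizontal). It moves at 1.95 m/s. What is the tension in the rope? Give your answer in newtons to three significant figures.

The tension is the only horizontal force, so it supplies the full centripetal force: T = m v²/r = 2.92 × (1.950)²/0.440 = 2.92 × 3.802/0.440 = 25.23 N.

25.2 N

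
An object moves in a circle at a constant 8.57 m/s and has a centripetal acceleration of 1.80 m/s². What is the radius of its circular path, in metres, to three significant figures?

40.8 m

a_c = v²/r ⇒ r = v²/a_c = (8.57)²/1.80 = 73.44/1.80 = 40.80 m.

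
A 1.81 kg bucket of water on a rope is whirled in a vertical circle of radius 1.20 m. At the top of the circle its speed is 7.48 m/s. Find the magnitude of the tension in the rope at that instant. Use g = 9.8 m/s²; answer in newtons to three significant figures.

66.7 N

At the top, both T and the weight mg point inward (toward the centre), so T + mg = mv²/r.
T = m(v²/r − g) = 1.81 × ((7.48)²/1.20 − 9.8) = 1.81 × (46.63 − 9.8) = 1.81 × 36.83 = 66.65 N.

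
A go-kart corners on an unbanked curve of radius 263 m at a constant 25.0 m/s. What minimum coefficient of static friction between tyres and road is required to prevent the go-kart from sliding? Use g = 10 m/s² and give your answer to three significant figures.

0.238

Friction provides the centripetal force: μ_s m g = m v²/r, so μ_s = v²/(g r) = (25.00)²/(10.0 × 263) = 625.0/2630 = 0.2376.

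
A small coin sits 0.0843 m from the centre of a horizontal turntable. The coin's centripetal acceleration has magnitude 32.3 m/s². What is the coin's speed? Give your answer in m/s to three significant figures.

1.65 m/s

a_c = v²/r ⇒ v = √(a_c · r) = √(32.3 × 0.0843) = √2.723 = 1.650 m/s.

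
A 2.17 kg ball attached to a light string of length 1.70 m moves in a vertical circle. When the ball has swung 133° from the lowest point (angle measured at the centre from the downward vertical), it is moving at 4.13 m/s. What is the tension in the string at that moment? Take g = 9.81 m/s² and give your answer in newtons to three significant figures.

Take the radial direction toward the centre of the circle as positive. The component of the weight along the string toward the centre is −mg cos φ (φ measured from the bottom), so Newton's second law along the string gives T − mg cos φ = m v²/r.
cos 133° = -0.6820, so T = m(v²/r + g cos φ) = 2.17 × ((4.13)²/1.70 + 9.81 × -0.6820) = 2.17 × (10.03 + (-6.690)) = 2.17 × 3.343 = 7.254 N.

7.25 N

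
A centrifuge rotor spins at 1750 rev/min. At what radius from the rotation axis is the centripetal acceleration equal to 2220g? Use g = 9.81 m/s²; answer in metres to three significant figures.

ω = 1750 rev/min × 2π/60 = 183.3 rad/s.
a_c = ω²r = 2220g ⇒ r = 2220 × 9.81 / (183.3)² = 21780/33580 = 0.6485 m.

0.648 m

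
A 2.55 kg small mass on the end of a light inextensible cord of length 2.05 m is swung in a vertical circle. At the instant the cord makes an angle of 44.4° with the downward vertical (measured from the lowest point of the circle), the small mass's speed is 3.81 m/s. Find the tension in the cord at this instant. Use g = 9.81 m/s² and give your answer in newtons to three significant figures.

35.9 N

Take the radial direction toward the centre of the circle as positive. The component of the weight along the string toward the centre is −mg cos φ (φ measured from the bottom), so Newton's second law along the string gives T − mg cos φ = m v²/r.
cos 44.4° = 0.7145, so T = m(v²/r + g cos φ) = 2.55 × ((3.81)²/2.05 + 9.81 × 0.7145) = 2.55 × (7.081 + (7.009)) = 2.55 × 14.09 = 35.93 N.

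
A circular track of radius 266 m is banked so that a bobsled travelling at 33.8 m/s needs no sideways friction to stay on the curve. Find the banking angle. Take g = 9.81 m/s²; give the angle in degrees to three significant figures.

With no friction, the horizontal component of the normal force provides the centripetal force: N sinθ = mv²/r, while N cosθ = mg vertically.
Dividing: tanθ = v²/(r g) = (33.8)²/(266 × 9.81) = 1142/2609 = 0.4378.
θ = arctan(0.4378) = 23.64°.

23.6°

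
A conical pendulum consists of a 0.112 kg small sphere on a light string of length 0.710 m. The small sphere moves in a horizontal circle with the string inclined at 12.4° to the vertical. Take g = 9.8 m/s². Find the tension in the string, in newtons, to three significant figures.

1.12 N

Vertically the bob has no acceleration, so T cosθ = mg.
T = mg/cosθ = 0.112 × 9.8 / cos 12.4° = 1.098/0.9767 = 1.124 N.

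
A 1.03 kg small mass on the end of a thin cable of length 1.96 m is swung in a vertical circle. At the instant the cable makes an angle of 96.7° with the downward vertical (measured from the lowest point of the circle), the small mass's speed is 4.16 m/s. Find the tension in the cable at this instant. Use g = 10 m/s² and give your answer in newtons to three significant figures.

Take the radial direction toward the centre of the circle as positive. The component of the weight along the string toward the centre is −mg cos φ (φ measured from the bottom), so Newton's second law along the string gives T − mg cos φ = m v²/r.
cos 96.7° = -0.1167, so T = m(v²/r + g cos φ) = 1.03 × ((4.16)²/1.96 + 10.0 × -0.1167) = 1.03 × (8.829 + (-1.167)) = 1.03 × 7.663 = 7.893 N.

7.89 N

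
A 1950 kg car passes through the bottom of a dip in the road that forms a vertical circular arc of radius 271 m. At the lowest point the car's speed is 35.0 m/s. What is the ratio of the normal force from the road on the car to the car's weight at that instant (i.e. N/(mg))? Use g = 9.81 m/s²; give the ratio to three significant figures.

At the bottom, N − mg = mv²/r, so N = m(v²/r + g) and N/(mg) = v²/(rg) + 1 = (35.0)²/(271 × 9.81) + 1 = 0.4608 + 1 = 1.461.

1.46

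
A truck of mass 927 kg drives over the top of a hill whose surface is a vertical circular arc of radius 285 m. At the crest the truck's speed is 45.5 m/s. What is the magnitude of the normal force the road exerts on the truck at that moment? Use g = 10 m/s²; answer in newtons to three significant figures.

2540 N

At the crest the centripetal acceleration points downward (toward the centre of the arc), so mg − N = mv²/r.
N = m(g − v²/r) = 927 × (10.0 − (45.5)²/285) = 927 × (10.0 − 7.264) = 927 × 2.736 = 2536 N.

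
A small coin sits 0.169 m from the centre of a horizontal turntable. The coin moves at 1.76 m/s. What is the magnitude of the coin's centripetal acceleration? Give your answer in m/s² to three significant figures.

a_c = v²/r = (1.760)²/0.169 = 3.098/0.169 = 18.33 m/s².

18.3 m/s²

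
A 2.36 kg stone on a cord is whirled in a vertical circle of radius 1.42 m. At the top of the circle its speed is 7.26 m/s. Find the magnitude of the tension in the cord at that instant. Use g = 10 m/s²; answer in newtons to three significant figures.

64.0 N

At the top, both T and the weight mg point inward (toward the centre), so T + mg = mv²/r.
T = m(v²/r − g) = 2.36 × ((7.26)²/1.42 − 10.0) = 2.36 × (37.12 − 10.0) = 2.36 × 27.12 = 64.00 N.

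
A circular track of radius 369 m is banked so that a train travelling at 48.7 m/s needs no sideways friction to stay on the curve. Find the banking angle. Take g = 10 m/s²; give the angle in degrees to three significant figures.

32.7°

For a frictionless banked turn: horizontally N sinθ = mv²/r and vertically N cosθ = mg.
Dividing: tanθ = v²/(r g) = (48.7)²/(369 × 10.0) = 2372/3690 = 0.6427.
θ = arctan(0.6427) = 32.73°.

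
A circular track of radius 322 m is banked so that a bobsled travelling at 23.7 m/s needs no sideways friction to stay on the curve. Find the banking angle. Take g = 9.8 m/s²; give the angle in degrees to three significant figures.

With no friction, the horizontal component of the normal force provides the centripetal force: N sinθ = mv²/r, while N cosθ = mg vertically.
Dividing: tanθ = v²/(r g) = (23.7)²/(322 × 9.8) = 561.7/3156 = 0.1780.
θ = arctan(0.1780) = 10.09°.

10.1°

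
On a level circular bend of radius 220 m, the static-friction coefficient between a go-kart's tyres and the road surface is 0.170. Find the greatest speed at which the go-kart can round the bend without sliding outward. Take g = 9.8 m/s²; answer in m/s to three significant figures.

19.1 m/s

Friction provides the centripetal force on a flat curve. At maximum speed it is at its limiting value: μ_s m g = m v²/r.
Mass cancels: v_max = √(μ_s g r) = √(0.170 × 9.8 × 220) = √366.5 = 19.14 m/s.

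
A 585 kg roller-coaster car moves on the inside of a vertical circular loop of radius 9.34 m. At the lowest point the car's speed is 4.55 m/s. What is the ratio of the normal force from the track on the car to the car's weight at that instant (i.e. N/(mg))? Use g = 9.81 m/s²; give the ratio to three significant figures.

1.23

At the bottom, N − mg = mv²/r, so N = m(v²/r + g) and N/(mg) = v²/(rg) + 1 = (4.55)²/(9.34 × 9.81) + 1 = 0.2259 + 1 = 1.226.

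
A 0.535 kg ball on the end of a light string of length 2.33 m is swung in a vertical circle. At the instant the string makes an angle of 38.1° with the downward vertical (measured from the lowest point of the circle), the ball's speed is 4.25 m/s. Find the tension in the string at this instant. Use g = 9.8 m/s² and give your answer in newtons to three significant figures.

8.27 N

Take the radial direction toward the centre of the circle as positive. The component of the weight along the string toward the centre is −mg cos φ (φ measured from the bottom), so Newton's second law along the string gives T − mg cos φ = m v²/r.
cos 38.1° = 0.7869, so T = m(v²/r + g cos φ) = 0.535 × ((4.25)²/2.33 + 9.8 × 0.7869) = 0.535 × (7.752 + (7.712)) = 0.535 × 15.46 = 8.273 N.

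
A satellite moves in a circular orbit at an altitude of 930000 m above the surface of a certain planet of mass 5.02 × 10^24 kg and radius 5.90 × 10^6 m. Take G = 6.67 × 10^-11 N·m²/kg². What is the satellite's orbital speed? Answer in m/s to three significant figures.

Orbital radius r = R + h = 5.90 × 10^6 + 930000 = 6.830 × 10^6 m.
Gravity supplies the centripetal force: G M m / r² = m v² / r, so v = √(GM/r).
v = √(6.67 × 10^-11 × 5.02 × 10^24 / 6.830 × 10^6) = √(4.902 × 10^7) = 7002 m/s.

7000 m/s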